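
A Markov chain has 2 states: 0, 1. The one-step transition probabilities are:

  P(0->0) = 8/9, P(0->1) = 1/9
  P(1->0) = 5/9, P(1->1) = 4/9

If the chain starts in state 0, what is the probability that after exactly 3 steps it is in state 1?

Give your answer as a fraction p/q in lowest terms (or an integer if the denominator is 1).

Computing P^3 by repeated multiplication:
P^1 =
  0: [8/9, 1/9]
  1: [5/9, 4/9]
P^2 =
  0: [23/27, 4/27]
  1: [20/27, 7/27]
P^3 =
  0: [68/81, 13/81]
  1: [65/81, 16/81]

(P^3)[0 -> 1] = 13/81

Answer: 13/81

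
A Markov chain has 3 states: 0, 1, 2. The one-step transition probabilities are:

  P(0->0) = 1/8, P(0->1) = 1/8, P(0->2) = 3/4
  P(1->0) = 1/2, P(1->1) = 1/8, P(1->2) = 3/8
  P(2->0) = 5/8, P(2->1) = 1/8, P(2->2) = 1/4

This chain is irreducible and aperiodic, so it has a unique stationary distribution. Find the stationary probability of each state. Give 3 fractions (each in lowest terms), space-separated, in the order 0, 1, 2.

Answer: 13/32 1/8 15/32

Derivation:
The stationary distribution satisfies pi = pi * P, i.e.:
  pi_0 = 1/8*pi_0 + 1/2*pi_1 + 5/8*pi_2
  pi_1 = 1/8*pi_0 + 1/8*pi_1 + 1/8*pi_2
  pi_2 = 3/4*pi_0 + 3/8*pi_1 + 1/4*pi_2
with normalization: pi_0 + pi_1 + pi_2 = 1.

Using the first 2 balance equations plus normalization, the linear system A*pi = b is:
  [-7/8, 1/2, 5/8] . pi = 0
  [1/8, -7/8, 1/8] . pi = 0
  [1, 1, 1] . pi = 1

Solving yields:
  pi_0 = 13/32
  pi_1 = 1/8
  pi_2 = 15/32

Verification (pi * P):
  13/32*1/8 + 1/8*1/2 + 15/32*5/8 = 13/32 = pi_0  (ok)
  13/32*1/8 + 1/8*1/8 + 15/32*1/8 = 1/8 = pi_1  (ok)
  13/32*3/4 + 1/8*3/8 + 15/32*1/4 = 15/32 = pi_2  (ok)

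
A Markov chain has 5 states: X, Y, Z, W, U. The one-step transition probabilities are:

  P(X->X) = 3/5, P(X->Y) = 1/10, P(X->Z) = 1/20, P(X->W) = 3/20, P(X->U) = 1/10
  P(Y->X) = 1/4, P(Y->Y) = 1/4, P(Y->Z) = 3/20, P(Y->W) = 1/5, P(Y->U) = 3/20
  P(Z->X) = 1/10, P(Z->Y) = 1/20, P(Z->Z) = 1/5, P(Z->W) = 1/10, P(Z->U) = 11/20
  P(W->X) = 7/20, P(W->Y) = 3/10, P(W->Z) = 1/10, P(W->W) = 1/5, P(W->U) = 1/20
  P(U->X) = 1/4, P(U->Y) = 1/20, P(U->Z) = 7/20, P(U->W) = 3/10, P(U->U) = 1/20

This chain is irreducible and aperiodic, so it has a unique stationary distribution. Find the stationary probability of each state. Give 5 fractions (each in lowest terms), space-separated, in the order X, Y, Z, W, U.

The stationary distribution satisfies pi = pi * P, i.e.:
  pi_X = 3/5*pi_X + 1/4*pi_Y + 1/10*pi_Z + 7/20*pi_W + 1/4*pi_U
  pi_Y = 1/10*pi_X + 1/4*pi_Y + 1/20*pi_Z + 3/10*pi_W + 1/20*pi_U
  pi_Z = 1/20*pi_X + 3/20*pi_Y + 1/5*pi_Z + 1/10*pi_W + 7/20*pi_U
  pi_W = 3/20*pi_X + 1/5*pi_Y + 1/10*pi_Z + 1/5*pi_W + 3/10*pi_U
  pi_U = 1/10*pi_X + 3/20*pi_Y + 11/20*pi_Z + 1/20*pi_W + 1/20*pi_U
with normalization: pi_X + pi_Y + pi_Z + pi_W + pi_U = 1.

Using the first 4 balance equations plus normalization, the linear system A*pi = b is:
  [-2/5, 1/4, 1/10, 7/20, 1/4] . pi = 0
  [1/10, -3/4, 1/20, 3/10, 1/20] . pi = 0
  [1/20, 3/20, -4/5, 1/10, 7/20] . pi = 0
  [3/20, 1/5, 1/10, -4/5, 3/10] . pi = 0
  [1, 1, 1, 1, 1] . pi = 1

Solving yields:
  pi_X = 73/192
  pi_Y = 55/384
  pi_Z = 9/64
  pi_W = 35/192
  pi_U = 59/384

Verification (pi * P):
  73/192*3/5 + 55/384*1/4 + 9/64*1/10 + 35/192*7/20 + 59/384*1/4 = 73/192 = pi_X  (ok)
  73/192*1/10 + 55/384*1/4 + 9/64*1/20 + 35/192*3/10 + 59/384*1/20 = 55/384 = pi_Y  (ok)
  73/192*1/20 + 55/384*3/20 + 9/64*1/5 + 35/192*1/10 + 59/384*7/20 = 9/64 = pi_Z  (ok)
  73/192*3/20 + 55/384*1/5 + 9/64*1/10 + 35/192*1/5 + 59/384*3/10 = 35/192 = pi_W  (ok)
  73/192*1/10 + 55/384*3/20 + 9/64*11/20 + 35/192*1/20 + 59/384*1/20 = 59/384 = pi_U  (ok)

Answer: 73/192 55/384 9/64 35/192 59/384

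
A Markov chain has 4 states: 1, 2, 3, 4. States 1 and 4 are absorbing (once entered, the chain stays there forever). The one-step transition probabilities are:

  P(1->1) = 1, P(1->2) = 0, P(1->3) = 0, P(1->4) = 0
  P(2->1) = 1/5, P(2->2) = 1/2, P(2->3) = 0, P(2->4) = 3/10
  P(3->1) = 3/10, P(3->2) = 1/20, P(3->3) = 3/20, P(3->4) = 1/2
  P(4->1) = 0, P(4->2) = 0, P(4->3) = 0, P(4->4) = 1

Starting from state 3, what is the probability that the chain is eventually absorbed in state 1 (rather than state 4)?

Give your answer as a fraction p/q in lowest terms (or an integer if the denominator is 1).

Let a_i = P(absorbed in 1 | start in state i).
Boundary conditions: a_1 = 1, a_4 = 0.
For each transient state i, a_i = sum_j P(i->j) * a_j:
  a_2 = 1/5*a_1 + 1/2*a_2 + 0*a_3 + 3/10*a_4
  a_3 = 3/10*a_1 + 1/20*a_2 + 3/20*a_3 + 1/2*a_4

Substituting a_1 = 1 and a_4 = 0, rearrange to (I - Q) a = r where r[i] = P(i -> 1):
  [1/2, 0] . (a_2, a_3) = 1/5
  [-1/20, 17/20] . (a_2, a_3) = 3/10

Solving yields:
  a_2 = 2/5
  a_3 = 32/85

Starting state is 3, so the absorption probability is a_3 = 32/85.

Answer: 32/85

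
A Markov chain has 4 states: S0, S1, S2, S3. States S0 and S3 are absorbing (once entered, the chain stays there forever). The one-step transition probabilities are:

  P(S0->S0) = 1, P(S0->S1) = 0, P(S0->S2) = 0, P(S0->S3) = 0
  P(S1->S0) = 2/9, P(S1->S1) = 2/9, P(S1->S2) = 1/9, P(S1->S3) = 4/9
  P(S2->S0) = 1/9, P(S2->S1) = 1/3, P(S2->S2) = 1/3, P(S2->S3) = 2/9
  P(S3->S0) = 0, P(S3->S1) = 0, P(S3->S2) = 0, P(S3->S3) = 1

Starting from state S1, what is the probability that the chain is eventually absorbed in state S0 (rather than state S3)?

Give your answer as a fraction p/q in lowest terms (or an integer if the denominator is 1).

Answer: 1/3

Derivation:
Let a_i = P(absorbed in S0 | start in state i).
Boundary conditions: a_S0 = 1, a_S3 = 0.
For each transient state i, a_i = sum_j P(i->j) * a_j:
  a_S1 = 2/9*a_S0 + 2/9*a_S1 + 1/9*a_S2 + 4/9*a_S3
  a_S2 = 1/9*a_S0 + 1/3*a_S1 + 1/3*a_S2 + 2/9*a_S3

Substituting a_S0 = 1 and a_S3 = 0, rearrange to (I - Q) a = r where r[i] = P(i -> S0):
  [7/9, -1/9] . (a_S1, a_S2) = 2/9
  [-1/3, 2/3] . (a_S1, a_S2) = 1/9

Solving yields:
  a_S1 = 1/3
  a_S2 = 1/3

Starting state is S1, so the absorption probability is a_S1 = 1/3.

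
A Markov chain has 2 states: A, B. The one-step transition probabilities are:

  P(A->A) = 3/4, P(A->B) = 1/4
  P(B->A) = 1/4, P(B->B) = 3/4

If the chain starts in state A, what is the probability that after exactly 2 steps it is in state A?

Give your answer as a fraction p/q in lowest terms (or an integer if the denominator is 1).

Answer: 5/8

Derivation:
Computing P^2 by repeated multiplication:
P^1 =
  A: [3/4, 1/4]
  B: [1/4, 3/4]
P^2 =
  A: [5/8, 3/8]
  B: [3/8, 5/8]

(P^2)[A -> A] = 5/8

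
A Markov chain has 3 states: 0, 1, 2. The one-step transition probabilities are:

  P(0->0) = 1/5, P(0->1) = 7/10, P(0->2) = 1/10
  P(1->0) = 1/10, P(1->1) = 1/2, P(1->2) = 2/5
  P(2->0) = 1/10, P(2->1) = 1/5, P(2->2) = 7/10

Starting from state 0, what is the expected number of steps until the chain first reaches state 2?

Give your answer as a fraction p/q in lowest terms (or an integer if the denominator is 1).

Answer: 40/11

Derivation:
Let h_i = expected steps to first reach 2 from state i.
Boundary: h_2 = 0.
First-step equations for the other states:
  h_0 = 1 + 1/5*h_0 + 7/10*h_1 + 1/10*h_2
  h_1 = 1 + 1/10*h_0 + 1/2*h_1 + 2/5*h_2

Substituting h_2 = 0 and rearranging gives the linear system (I - Q) h = 1:
  [4/5, -7/10] . (h_0, h_1) = 1
  [-1/10, 1/2] . (h_0, h_1) = 1

Solving yields:
  h_0 = 40/11
  h_1 = 30/11

Starting state is 0, so the expected hitting time is h_0 = 40/11.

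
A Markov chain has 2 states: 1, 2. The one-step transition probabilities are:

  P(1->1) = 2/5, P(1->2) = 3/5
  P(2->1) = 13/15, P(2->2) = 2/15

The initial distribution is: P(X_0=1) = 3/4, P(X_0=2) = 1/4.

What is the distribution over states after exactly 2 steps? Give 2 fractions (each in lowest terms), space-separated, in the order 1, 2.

Answer: 563/900 337/900

Derivation:
Propagating the distribution step by step (d_{t+1} = d_t * P):
d_0 = (1=3/4, 2=1/4)
  d_1[1] = 3/4*2/5 + 1/4*13/15 = 31/60
  d_1[2] = 3/4*3/5 + 1/4*2/15 = 29/60
d_1 = (1=31/60, 2=29/60)
  d_2[1] = 31/60*2/5 + 29/60*13/15 = 563/900
  d_2[2] = 31/60*3/5 + 29/60*2/15 = 337/900
d_2 = (1=563/900, 2=337/900)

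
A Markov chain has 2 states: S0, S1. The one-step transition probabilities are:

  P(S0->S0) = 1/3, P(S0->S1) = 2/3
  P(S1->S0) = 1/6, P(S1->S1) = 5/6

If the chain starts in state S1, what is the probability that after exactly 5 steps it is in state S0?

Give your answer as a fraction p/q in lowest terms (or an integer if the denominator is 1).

Computing P^5 by repeated multiplication:
P^1 =
  S0: [1/3, 2/3]
  S1: [1/6, 5/6]
P^2 =
  S0: [2/9, 7/9]
  S1: [7/36, 29/36]
P^3 =
  S0: [11/54, 43/54]
  S1: [43/216, 173/216]
P^4 =
  S0: [65/324, 259/324]
  S1: [259/1296, 1037/1296]
P^5 =
  S0: [389/1944, 1555/1944]
  S1: [1555/7776, 6221/7776]

(P^5)[S1 -> S0] = 1555/7776

Answer: 1555/7776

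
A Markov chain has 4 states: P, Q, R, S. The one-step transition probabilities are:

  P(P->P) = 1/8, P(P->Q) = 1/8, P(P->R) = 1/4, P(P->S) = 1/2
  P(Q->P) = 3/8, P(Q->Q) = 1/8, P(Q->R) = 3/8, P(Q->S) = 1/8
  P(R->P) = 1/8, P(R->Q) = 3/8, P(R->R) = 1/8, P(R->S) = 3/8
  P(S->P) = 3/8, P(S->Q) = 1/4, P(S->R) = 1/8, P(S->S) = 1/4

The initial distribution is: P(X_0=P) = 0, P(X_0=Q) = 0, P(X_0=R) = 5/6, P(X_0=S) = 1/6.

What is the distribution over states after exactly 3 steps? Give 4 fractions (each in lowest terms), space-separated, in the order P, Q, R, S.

Propagating the distribution step by step (d_{t+1} = d_t * P):
d_0 = (P=0, Q=0, R=5/6, S=1/6)
  d_1[P] = 0*1/8 + 0*3/8 + 5/6*1/8 + 1/6*3/8 = 1/6
  d_1[Q] = 0*1/8 + 0*1/8 + 5/6*3/8 + 1/6*1/4 = 17/48
  d_1[R] = 0*1/4 + 0*3/8 + 5/6*1/8 + 1/6*1/8 = 1/8
  d_1[S] = 0*1/2 + 0*1/8 + 5/6*3/8 + 1/6*1/4 = 17/48
d_1 = (P=1/6, Q=17/48, R=1/8, S=17/48)
  d_2[P] = 1/6*1/8 + 17/48*3/8 + 1/8*1/8 + 17/48*3/8 = 29/96
  d_2[Q] = 1/6*1/8 + 17/48*1/8 + 1/8*3/8 + 17/48*1/4 = 77/384
  d_2[R] = 1/6*1/4 + 17/48*3/8 + 1/8*1/8 + 17/48*1/8 = 15/64
  d_2[S] = 1/6*1/2 + 17/48*1/8 + 1/8*3/8 + 17/48*1/4 = 101/384
d_2 = (P=29/96, Q=77/384, R=15/64, S=101/384)
  d_3[P] = 29/96*1/8 + 77/384*3/8 + 15/64*1/8 + 101/384*3/8 = 185/768
  d_3[Q] = 29/96*1/8 + 77/384*1/8 + 15/64*3/8 + 101/384*1/4 = 665/3072
  d_3[R] = 29/96*1/4 + 77/384*3/8 + 15/64*1/8 + 101/384*1/8 = 109/512
  d_3[S] = 29/96*1/2 + 77/384*1/8 + 15/64*3/8 + 101/384*1/4 = 1013/3072
d_3 = (P=185/768, Q=665/3072, R=109/512, S=1013/3072)

Answer: 185/768 665/3072 109/512 1013/3072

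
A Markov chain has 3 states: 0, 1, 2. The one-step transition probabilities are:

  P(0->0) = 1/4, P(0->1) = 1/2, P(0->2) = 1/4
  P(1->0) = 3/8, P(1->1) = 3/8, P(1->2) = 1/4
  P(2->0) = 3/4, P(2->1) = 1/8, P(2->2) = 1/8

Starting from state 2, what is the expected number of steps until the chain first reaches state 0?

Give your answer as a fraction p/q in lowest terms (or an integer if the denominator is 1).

Answer: 16/11

Derivation:
Let h_i = expected steps to first reach 0 from state i.
Boundary: h_0 = 0.
First-step equations for the other states:
  h_1 = 1 + 3/8*h_0 + 3/8*h_1 + 1/4*h_2
  h_2 = 1 + 3/4*h_0 + 1/8*h_1 + 1/8*h_2

Substituting h_0 = 0 and rearranging gives the linear system (I - Q) h = 1:
  [5/8, -1/4] . (h_1, h_2) = 1
  [-1/8, 7/8] . (h_1, h_2) = 1

Solving yields:
  h_1 = 24/11
  h_2 = 16/11

Starting state is 2, so the expected hitting time is h_2 = 16/11.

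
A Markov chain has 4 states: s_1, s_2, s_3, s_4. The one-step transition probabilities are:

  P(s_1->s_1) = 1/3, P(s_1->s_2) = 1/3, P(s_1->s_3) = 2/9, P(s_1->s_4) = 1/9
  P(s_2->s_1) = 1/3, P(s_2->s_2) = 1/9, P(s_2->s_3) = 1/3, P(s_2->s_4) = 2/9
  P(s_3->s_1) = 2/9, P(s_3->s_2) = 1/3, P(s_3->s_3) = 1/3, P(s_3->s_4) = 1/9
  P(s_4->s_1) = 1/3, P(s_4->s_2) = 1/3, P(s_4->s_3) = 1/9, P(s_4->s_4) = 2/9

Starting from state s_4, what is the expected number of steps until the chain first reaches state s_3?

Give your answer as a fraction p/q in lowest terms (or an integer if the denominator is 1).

Let h_i = expected steps to first reach s_3 from state i.
Boundary: h_s_3 = 0.
First-step equations for the other states:
  h_s_1 = 1 + 1/3*h_s_1 + 1/3*h_s_2 + 2/9*h_s_3 + 1/9*h_s_4
  h_s_2 = 1 + 1/3*h_s_1 + 1/9*h_s_2 + 1/3*h_s_3 + 2/9*h_s_4
  h_s_4 = 1 + 1/3*h_s_1 + 1/3*h_s_2 + 1/9*h_s_3 + 2/9*h_s_4

Substituting h_s_3 = 0 and rearranging gives the linear system (I - Q) h = 1:
  [2/3, -1/3, -1/9] . (h_s_1, h_s_2, h_s_4) = 1
  [-1/3, 8/9, -2/9] . (h_s_1, h_s_2, h_s_4) = 1
  [-1/3, -1/3, 7/9] . (h_s_1, h_s_2, h_s_4) = 1

Solving yields:
  h_s_1 = 132/31
  h_s_2 = 243/62
  h_s_4 = 297/62

Starting state is s_4, so the expected hitting time is h_s_4 = 297/62.

Answer: 297/62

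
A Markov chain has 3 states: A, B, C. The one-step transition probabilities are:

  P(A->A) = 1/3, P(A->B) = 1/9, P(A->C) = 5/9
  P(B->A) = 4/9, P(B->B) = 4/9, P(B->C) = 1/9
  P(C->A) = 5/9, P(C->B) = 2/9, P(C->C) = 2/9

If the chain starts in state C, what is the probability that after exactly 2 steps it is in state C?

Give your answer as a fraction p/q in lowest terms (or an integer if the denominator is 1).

Answer: 31/81

Derivation:
Computing P^2 by repeated multiplication:
P^1 =
  A: [1/3, 1/9, 5/9]
  B: [4/9, 4/9, 1/9]
  C: [5/9, 2/9, 2/9]
P^2 =
  A: [38/81, 17/81, 26/81]
  B: [11/27, 22/81, 26/81]
  C: [11/27, 17/81, 31/81]

(P^2)[C -> C] = 31/81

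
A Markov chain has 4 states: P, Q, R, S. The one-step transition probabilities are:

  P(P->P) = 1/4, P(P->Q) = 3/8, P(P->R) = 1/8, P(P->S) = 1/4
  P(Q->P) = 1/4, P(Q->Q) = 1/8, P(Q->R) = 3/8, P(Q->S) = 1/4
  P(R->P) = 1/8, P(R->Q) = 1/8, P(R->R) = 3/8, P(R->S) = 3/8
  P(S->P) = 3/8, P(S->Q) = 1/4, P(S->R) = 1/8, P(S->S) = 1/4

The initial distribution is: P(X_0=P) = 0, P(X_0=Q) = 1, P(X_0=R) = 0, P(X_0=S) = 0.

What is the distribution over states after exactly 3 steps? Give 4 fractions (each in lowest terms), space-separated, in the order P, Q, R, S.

Answer: 131/512 113/512 31/128 9/32

Derivation:
Propagating the distribution step by step (d_{t+1} = d_t * P):
d_0 = (P=0, Q=1, R=0, S=0)
  d_1[P] = 0*1/4 + 1*1/4 + 0*1/8 + 0*3/8 = 1/4
  d_1[Q] = 0*3/8 + 1*1/8 + 0*1/8 + 0*1/4 = 1/8
  d_1[R] = 0*1/8 + 1*3/8 + 0*3/8 + 0*1/8 = 3/8
  d_1[S] = 0*1/4 + 1*1/4 + 0*3/8 + 0*1/4 = 1/4
d_1 = (P=1/4, Q=1/8, R=3/8, S=1/4)
  d_2[P] = 1/4*1/4 + 1/8*1/4 + 3/8*1/8 + 1/4*3/8 = 15/64
  d_2[Q] = 1/4*3/8 + 1/8*1/8 + 3/8*1/8 + 1/4*1/4 = 7/32
  d_2[R] = 1/4*1/8 + 1/8*3/8 + 3/8*3/8 + 1/4*1/8 = 1/4
  d_2[S] = 1/4*1/4 + 1/8*1/4 + 3/8*3/8 + 1/4*1/4 = 19/64
d_2 = (P=15/64, Q=7/32, R=1/4, S=19/64)
  d_3[P] = 15/64*1/4 + 7/32*1/4 + 1/4*1/8 + 19/64*3/8 = 131/512
  d_3[Q] = 15/64*3/8 + 7/32*1/8 + 1/4*1/8 + 19/64*1/4 = 113/512
  d_3[R] = 15/64*1/8 + 7/32*3/8 + 1/4*3/8 + 19/64*1/8 = 31/128
  d_3[S] = 15/64*1/4 + 7/32*1/4 + 1/4*3/8 + 19/64*1/4 = 9/32
d_3 = (P=131/512, Q=113/512, R=31/128, S=9/32)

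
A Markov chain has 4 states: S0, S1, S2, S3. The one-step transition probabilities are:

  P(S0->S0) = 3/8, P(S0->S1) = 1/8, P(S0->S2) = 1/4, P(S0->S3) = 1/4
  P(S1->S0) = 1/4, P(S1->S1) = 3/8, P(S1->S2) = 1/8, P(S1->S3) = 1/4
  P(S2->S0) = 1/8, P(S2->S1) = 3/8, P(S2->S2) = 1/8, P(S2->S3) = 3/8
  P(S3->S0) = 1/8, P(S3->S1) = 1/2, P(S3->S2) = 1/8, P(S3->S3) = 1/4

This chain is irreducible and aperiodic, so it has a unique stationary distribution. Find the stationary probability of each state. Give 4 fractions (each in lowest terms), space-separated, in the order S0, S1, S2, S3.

Answer: 103/457 161/457 70/457 123/457

Derivation:
The stationary distribution satisfies pi = pi * P, i.e.:
  pi_S0 = 3/8*pi_S0 + 1/4*pi_S1 + 1/8*pi_S2 + 1/8*pi_S3
  pi_S1 = 1/8*pi_S0 + 3/8*pi_S1 + 3/8*pi_S2 + 1/2*pi_S3
  pi_S2 = 1/4*pi_S0 + 1/8*pi_S1 + 1/8*pi_S2 + 1/8*pi_S3
  pi_S3 = 1/4*pi_S0 + 1/4*pi_S1 + 3/8*pi_S2 + 1/4*pi_S3
with normalization: pi_S0 + pi_S1 + pi_S2 + pi_S3 = 1.

Using the first 3 balance equations plus normalization, the linear system A*pi = b is:
  [-5/8, 1/4, 1/8, 1/8] . pi = 0
  [1/8, -5/8, 3/8, 1/2] . pi = 0
  [1/4, 1/8, -7/8, 1/8] . pi = 0
  [1, 1, 1, 1] . pi = 1

Solving yields:
  pi_S0 = 103/457
  pi_S1 = 161/457
  pi_S2 = 70/457
  pi_S3 = 123/457

Verification (pi * P):
  103/457*3/8 + 161/457*1/4 + 70/457*1/8 + 123/457*1/8 = 103/457 = pi_S0  (ok)
  103/457*1/8 + 161/457*3/8 + 70/457*3/8 + 123/457*1/2 = 161/457 = pi_S1  (ok)
  103/457*1/4 + 161/457*1/8 + 70/457*1/8 + 123/457*1/8 = 70/457 = pi_S2  (ok)
  103/457*1/4 + 161/457*1/4 + 70/457*3/8 + 123/457*1/4 = 123/457 = pi_S3  (ok)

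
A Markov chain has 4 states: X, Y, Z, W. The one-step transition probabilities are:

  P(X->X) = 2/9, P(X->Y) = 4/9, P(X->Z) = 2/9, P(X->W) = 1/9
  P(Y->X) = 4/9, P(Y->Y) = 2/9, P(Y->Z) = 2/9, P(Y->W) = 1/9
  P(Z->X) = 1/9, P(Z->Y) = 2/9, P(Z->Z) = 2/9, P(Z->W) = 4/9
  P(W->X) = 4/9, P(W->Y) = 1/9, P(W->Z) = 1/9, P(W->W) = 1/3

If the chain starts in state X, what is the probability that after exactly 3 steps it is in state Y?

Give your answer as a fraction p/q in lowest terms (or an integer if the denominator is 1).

Computing P^3 by repeated multiplication:
P^1 =
  X: [2/9, 4/9, 2/9, 1/9]
  Y: [4/9, 2/9, 2/9, 1/9]
  Z: [1/9, 2/9, 2/9, 4/9]
  W: [4/9, 1/9, 1/9, 1/3]
P^2 =
  X: [26/81, 7/27, 17/81, 17/81]
  Y: [22/81, 25/81, 17/81, 17/81]
  Z: [28/81, 16/81, 14/81, 23/81]
  W: [25/81, 23/81, 5/27, 2/9]
P^3 =
  X: [221/729, 197/729, 145/729, 166/729]
  Y: [229/729, 7/27, 145/729, 166/729]
  Z: [226/729, 65/243, 139/729, 169/729]
  W: [229/729, 194/729, 16/81, 2/9]

(P^3)[X -> Y] = 197/729

Answer: 197/729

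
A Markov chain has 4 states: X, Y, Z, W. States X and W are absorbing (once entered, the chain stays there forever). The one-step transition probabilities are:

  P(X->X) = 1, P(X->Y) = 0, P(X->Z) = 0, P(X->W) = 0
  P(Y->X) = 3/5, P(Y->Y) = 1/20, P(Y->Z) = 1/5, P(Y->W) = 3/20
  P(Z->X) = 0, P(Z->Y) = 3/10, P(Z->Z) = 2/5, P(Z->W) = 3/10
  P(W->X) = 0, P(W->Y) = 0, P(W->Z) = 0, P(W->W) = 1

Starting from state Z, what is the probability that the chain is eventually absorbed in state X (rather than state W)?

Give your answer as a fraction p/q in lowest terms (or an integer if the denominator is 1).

Let a_i = P(absorbed in X | start in state i).
Boundary conditions: a_X = 1, a_W = 0.
For each transient state i, a_i = sum_j P(i->j) * a_j:
  a_Y = 3/5*a_X + 1/20*a_Y + 1/5*a_Z + 3/20*a_W
  a_Z = 0*a_X + 3/10*a_Y + 2/5*a_Z + 3/10*a_W

Substituting a_X = 1 and a_W = 0, rearrange to (I - Q) a = r where r[i] = P(i -> X):
  [19/20, -1/5] . (a_Y, a_Z) = 3/5
  [-3/10, 3/5] . (a_Y, a_Z) = 0

Solving yields:
  a_Y = 12/17
  a_Z = 6/17

Starting state is Z, so the absorption probability is a_Z = 6/17.

Answer: 6/17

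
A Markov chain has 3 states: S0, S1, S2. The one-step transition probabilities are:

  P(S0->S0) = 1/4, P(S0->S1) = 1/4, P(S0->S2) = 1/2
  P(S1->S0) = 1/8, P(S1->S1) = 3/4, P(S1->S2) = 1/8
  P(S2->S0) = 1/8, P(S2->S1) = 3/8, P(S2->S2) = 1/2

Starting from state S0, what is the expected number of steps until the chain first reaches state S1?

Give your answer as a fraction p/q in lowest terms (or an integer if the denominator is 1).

Let h_i = expected steps to first reach S1 from state i.
Boundary: h_S1 = 0.
First-step equations for the other states:
  h_S0 = 1 + 1/4*h_S0 + 1/4*h_S1 + 1/2*h_S2
  h_S2 = 1 + 1/8*h_S0 + 3/8*h_S1 + 1/2*h_S2

Substituting h_S1 = 0 and rearranging gives the linear system (I - Q) h = 1:
  [3/4, -1/2] . (h_S0, h_S2) = 1
  [-1/8, 1/2] . (h_S0, h_S2) = 1

Solving yields:
  h_S0 = 16/5
  h_S2 = 14/5

Starting state is S0, so the expected hitting time is h_S0 = 16/5.

Answer: 16/5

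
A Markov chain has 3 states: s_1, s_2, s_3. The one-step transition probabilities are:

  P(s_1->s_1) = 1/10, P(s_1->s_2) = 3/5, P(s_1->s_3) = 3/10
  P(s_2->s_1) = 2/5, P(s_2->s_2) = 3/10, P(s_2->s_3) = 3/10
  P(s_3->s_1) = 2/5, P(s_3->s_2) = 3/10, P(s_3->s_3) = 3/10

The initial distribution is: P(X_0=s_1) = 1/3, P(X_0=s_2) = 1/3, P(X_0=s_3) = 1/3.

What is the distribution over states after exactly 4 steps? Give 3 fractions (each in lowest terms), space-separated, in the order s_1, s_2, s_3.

Propagating the distribution step by step (d_{t+1} = d_t * P):
d_0 = (s_1=1/3, s_2=1/3, s_3=1/3)
  d_1[s_1] = 1/3*1/10 + 1/3*2/5 + 1/3*2/5 = 3/10
  d_1[s_2] = 1/3*3/5 + 1/3*3/10 + 1/3*3/10 = 2/5
  d_1[s_3] = 1/3*3/10 + 1/3*3/10 + 1/3*3/10 = 3/10
d_1 = (s_1=3/10, s_2=2/5, s_3=3/10)
  d_2[s_1] = 3/10*1/10 + 2/5*2/5 + 3/10*2/5 = 31/100
  d_2[s_2] = 3/10*3/5 + 2/5*3/10 + 3/10*3/10 = 39/100
  d_2[s_3] = 3/10*3/10 + 2/5*3/10 + 3/10*3/10 = 3/10
d_2 = (s_1=31/100, s_2=39/100, s_3=3/10)
  d_3[s_1] = 31/100*1/10 + 39/100*2/5 + 3/10*2/5 = 307/1000
  d_3[s_2] = 31/100*3/5 + 39/100*3/10 + 3/10*3/10 = 393/1000
  d_3[s_3] = 31/100*3/10 + 39/100*3/10 + 3/10*3/10 = 3/10
d_3 = (s_1=307/1000, s_2=393/1000, s_3=3/10)
  d_4[s_1] = 307/1000*1/10 + 393/1000*2/5 + 3/10*2/5 = 3079/10000
  d_4[s_2] = 307/1000*3/5 + 393/1000*3/10 + 3/10*3/10 = 3921/10000
  d_4[s_3] = 307/1000*3/10 + 393/1000*3/10 + 3/10*3/10 = 3/10
d_4 = (s_1=3079/10000, s_2=3921/10000, s_3=3/10)

Answer: 3079/10000 3921/10000 3/10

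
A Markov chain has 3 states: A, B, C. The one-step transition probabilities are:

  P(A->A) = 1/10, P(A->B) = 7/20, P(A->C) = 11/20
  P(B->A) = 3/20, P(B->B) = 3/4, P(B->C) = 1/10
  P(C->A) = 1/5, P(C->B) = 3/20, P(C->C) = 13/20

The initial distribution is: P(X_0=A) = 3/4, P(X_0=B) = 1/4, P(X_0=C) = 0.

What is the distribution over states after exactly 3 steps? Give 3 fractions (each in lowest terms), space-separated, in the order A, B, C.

Propagating the distribution step by step (d_{t+1} = d_t * P):
d_0 = (A=3/4, B=1/4, C=0)
  d_1[A] = 3/4*1/10 + 1/4*3/20 + 0*1/5 = 9/80
  d_1[B] = 3/4*7/20 + 1/4*3/4 + 0*3/20 = 9/20
  d_1[C] = 3/4*11/20 + 1/4*1/10 + 0*13/20 = 7/16
d_1 = (A=9/80, B=9/20, C=7/16)
  d_2[A] = 9/80*1/10 + 9/20*3/20 + 7/16*1/5 = 133/800
  d_2[B] = 9/80*7/20 + 9/20*3/4 + 7/16*3/20 = 177/400
  d_2[C] = 9/80*11/20 + 9/20*1/10 + 7/16*13/20 = 313/800
d_2 = (A=133/800, B=177/400, C=313/800)
  d_3[A] = 133/800*1/10 + 177/400*3/20 + 313/800*1/5 = 129/800
  d_3[B] = 133/800*7/20 + 177/400*3/4 + 313/800*3/20 = 359/800
  d_3[C] = 133/800*11/20 + 177/400*1/10 + 313/800*13/20 = 39/100
d_3 = (A=129/800, B=359/800, C=39/100)

Answer: 129/800 359/800 39/100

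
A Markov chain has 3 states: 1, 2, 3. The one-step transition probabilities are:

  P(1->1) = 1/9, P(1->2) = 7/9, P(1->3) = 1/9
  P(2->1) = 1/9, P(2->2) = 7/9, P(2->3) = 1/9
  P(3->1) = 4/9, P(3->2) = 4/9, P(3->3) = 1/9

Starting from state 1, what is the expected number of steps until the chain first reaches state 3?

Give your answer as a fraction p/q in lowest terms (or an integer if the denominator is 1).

Answer: 9

Derivation:
Let h_i = expected steps to first reach 3 from state i.
Boundary: h_3 = 0.
First-step equations for the other states:
  h_1 = 1 + 1/9*h_1 + 7/9*h_2 + 1/9*h_3
  h_2 = 1 + 1/9*h_1 + 7/9*h_2 + 1/9*h_3

Substituting h_3 = 0 and rearranging gives the linear system (I - Q) h = 1:
  [8/9, -7/9] . (h_1, h_2) = 1
  [-1/9, 2/9] . (h_1, h_2) = 1

Solving yields:
  h_1 = 9
  h_2 = 9

Starting state is 1, so the expected hitting time is h_1 = 9.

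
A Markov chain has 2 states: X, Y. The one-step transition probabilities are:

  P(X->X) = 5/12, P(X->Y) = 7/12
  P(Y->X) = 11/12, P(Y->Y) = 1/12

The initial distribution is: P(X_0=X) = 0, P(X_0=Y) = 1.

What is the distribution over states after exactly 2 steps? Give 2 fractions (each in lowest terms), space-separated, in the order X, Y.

Propagating the distribution step by step (d_{t+1} = d_t * P):
d_0 = (X=0, Y=1)
  d_1[X] = 0*5/12 + 1*11/12 = 11/12
  d_1[Y] = 0*7/12 + 1*1/12 = 1/12
d_1 = (X=11/12, Y=1/12)
  d_2[X] = 11/12*5/12 + 1/12*11/12 = 11/24
  d_2[Y] = 11/12*7/12 + 1/12*1/12 = 13/24
d_2 = (X=11/24, Y=13/24)

Answer: 11/24 13/24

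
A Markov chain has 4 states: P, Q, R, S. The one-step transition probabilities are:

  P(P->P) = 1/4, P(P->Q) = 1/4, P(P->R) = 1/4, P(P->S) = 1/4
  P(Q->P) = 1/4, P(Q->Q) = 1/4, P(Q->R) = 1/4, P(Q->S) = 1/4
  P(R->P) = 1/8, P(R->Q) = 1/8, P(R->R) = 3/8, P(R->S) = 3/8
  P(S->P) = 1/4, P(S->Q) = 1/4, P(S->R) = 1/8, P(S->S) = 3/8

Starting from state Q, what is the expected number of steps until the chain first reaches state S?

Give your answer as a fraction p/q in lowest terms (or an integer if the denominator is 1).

Answer: 7/2

Derivation:
Let h_i = expected steps to first reach S from state i.
Boundary: h_S = 0.
First-step equations for the other states:
  h_P = 1 + 1/4*h_P + 1/4*h_Q + 1/4*h_R + 1/4*h_S
  h_Q = 1 + 1/4*h_P + 1/4*h_Q + 1/4*h_R + 1/4*h_S
  h_R = 1 + 1/8*h_P + 1/8*h_Q + 3/8*h_R + 3/8*h_S

Substituting h_S = 0 and rearranging gives the linear system (I - Q) h = 1:
  [3/4, -1/4, -1/4] . (h_P, h_Q, h_R) = 1
  [-1/4, 3/4, -1/4] . (h_P, h_Q, h_R) = 1
  [-1/8, -1/8, 5/8] . (h_P, h_Q, h_R) = 1

Solving yields:
  h_P = 7/2
  h_Q = 7/2
  h_R = 3

Starting state is Q, so the expected hitting time is h_Q = 7/2.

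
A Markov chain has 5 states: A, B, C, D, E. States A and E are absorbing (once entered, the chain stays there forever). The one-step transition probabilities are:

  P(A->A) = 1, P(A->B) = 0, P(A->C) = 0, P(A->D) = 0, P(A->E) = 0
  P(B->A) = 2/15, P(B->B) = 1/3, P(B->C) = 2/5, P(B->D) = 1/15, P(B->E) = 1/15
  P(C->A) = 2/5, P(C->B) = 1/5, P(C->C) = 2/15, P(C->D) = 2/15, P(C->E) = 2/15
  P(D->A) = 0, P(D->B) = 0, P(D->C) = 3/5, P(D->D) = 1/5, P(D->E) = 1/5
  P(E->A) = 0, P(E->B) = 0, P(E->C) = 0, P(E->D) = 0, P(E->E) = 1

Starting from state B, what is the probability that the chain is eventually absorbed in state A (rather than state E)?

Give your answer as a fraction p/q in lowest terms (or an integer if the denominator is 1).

Let a_i = P(absorbed in A | start in state i).
Boundary conditions: a_A = 1, a_E = 0.
For each transient state i, a_i = sum_j P(i->j) * a_j:
  a_B = 2/15*a_A + 1/3*a_B + 2/5*a_C + 1/15*a_D + 1/15*a_E
  a_C = 2/5*a_A + 1/5*a_B + 2/15*a_C + 2/15*a_D + 2/15*a_E
  a_D = 0*a_A + 0*a_B + 3/5*a_C + 1/5*a_D + 1/5*a_E

Substituting a_A = 1 and a_E = 0, rearrange to (I - Q) a = r where r[i] = P(i -> A):
  [2/3, -2/5, -1/15] . (a_B, a_C, a_D) = 2/15
  [-1/5, 13/15, -2/15] . (a_B, a_C, a_D) = 2/5
  [0, -3/5, 4/5] . (a_B, a_C, a_D) = 0

Solving yields:
  a_B = 254/379
  a_C = 264/379
  a_D = 198/379

Starting state is B, so the absorption probability is a_B = 254/379.

Answer: 254/379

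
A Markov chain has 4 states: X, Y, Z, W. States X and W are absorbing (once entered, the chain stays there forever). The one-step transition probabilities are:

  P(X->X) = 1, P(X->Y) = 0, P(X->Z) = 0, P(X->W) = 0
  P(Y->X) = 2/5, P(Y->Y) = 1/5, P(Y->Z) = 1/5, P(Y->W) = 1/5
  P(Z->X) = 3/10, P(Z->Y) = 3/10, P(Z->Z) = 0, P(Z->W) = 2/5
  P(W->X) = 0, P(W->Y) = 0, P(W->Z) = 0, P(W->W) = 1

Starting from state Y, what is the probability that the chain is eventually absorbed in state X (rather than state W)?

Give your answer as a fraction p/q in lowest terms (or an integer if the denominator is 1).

Let a_i = P(absorbed in X | start in state i).
Boundary conditions: a_X = 1, a_W = 0.
For each transient state i, a_i = sum_j P(i->j) * a_j:
  a_Y = 2/5*a_X + 1/5*a_Y + 1/5*a_Z + 1/5*a_W
  a_Z = 3/10*a_X + 3/10*a_Y + 0*a_Z + 2/5*a_W

Substituting a_X = 1 and a_W = 0, rearrange to (I - Q) a = r where r[i] = P(i -> X):
  [4/5, -1/5] . (a_Y, a_Z) = 2/5
  [-3/10, 1] . (a_Y, a_Z) = 3/10

Solving yields:
  a_Y = 23/37
  a_Z = 18/37

Starting state is Y, so the absorption probability is a_Y = 23/37.

Answer: 23/37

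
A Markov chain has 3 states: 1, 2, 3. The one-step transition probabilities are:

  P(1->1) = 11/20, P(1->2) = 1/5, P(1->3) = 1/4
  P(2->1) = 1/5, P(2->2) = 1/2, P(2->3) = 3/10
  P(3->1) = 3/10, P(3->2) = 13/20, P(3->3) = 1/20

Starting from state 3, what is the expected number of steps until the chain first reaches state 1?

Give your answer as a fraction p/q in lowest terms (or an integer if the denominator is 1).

Let h_i = expected steps to first reach 1 from state i.
Boundary: h_1 = 0.
First-step equations for the other states:
  h_2 = 1 + 1/5*h_1 + 1/2*h_2 + 3/10*h_3
  h_3 = 1 + 3/10*h_1 + 13/20*h_2 + 1/20*h_3

Substituting h_1 = 0 and rearranging gives the linear system (I - Q) h = 1:
  [1/2, -3/10] . (h_2, h_3) = 1
  [-13/20, 19/20] . (h_2, h_3) = 1

Solving yields:
  h_2 = 125/28
  h_3 = 115/28

Starting state is 3, so the expected hitting time is h_3 = 115/28.

Answer: 115/28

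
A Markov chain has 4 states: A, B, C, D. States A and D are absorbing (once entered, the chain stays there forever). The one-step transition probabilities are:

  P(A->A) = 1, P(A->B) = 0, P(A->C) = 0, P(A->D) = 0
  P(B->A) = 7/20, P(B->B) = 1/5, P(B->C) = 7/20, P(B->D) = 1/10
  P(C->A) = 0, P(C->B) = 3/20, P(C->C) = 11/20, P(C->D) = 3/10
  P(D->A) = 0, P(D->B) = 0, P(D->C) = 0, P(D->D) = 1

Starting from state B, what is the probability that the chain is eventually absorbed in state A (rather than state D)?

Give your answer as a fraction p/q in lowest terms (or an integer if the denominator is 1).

Answer: 21/41

Derivation:
Let a_i = P(absorbed in A | start in state i).
Boundary conditions: a_A = 1, a_D = 0.
For each transient state i, a_i = sum_j P(i->j) * a_j:
  a_B = 7/20*a_A + 1/5*a_B + 7/20*a_C + 1/10*a_D
  a_C = 0*a_A + 3/20*a_B + 11/20*a_C + 3/10*a_D

Substituting a_A = 1 and a_D = 0, rearrange to (I - Q) a = r where r[i] = P(i -> A):
  [4/5, -7/20] . (a_B, a_C) = 7/20
  [-3/20, 9/20] . (a_B, a_C) = 0

Solving yields:
  a_B = 21/41
  a_C = 7/41

Starting state is B, so the absorption probability is a_B = 21/41.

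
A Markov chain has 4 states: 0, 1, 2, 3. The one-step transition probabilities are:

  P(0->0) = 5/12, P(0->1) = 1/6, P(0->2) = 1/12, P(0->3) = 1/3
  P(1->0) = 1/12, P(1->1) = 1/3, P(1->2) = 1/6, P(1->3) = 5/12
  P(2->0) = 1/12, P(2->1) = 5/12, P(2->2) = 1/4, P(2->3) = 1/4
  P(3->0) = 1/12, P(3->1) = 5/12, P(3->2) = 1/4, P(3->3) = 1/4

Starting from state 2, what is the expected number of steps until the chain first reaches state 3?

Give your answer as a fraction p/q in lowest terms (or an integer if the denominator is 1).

Let h_i = expected steps to first reach 3 from state i.
Boundary: h_3 = 0.
First-step equations for the other states:
  h_0 = 1 + 5/12*h_0 + 1/6*h_1 + 1/12*h_2 + 1/3*h_3
  h_1 = 1 + 1/12*h_0 + 1/3*h_1 + 1/6*h_2 + 5/12*h_3
  h_2 = 1 + 1/12*h_0 + 5/12*h_1 + 1/4*h_2 + 1/4*h_3

Substituting h_3 = 0 and rearranging gives the linear system (I - Q) h = 1:
  [7/12, -1/6, -1/12] . (h_0, h_1, h_2) = 1
  [-1/12, 2/3, -1/6] . (h_0, h_1, h_2) = 1
  [-1/12, -5/12, 3/4] . (h_0, h_1, h_2) = 1

Solving yields:
  h_0 = 388/133
  h_1 = 352/133
  h_2 = 416/133

Starting state is 2, so the expected hitting time is h_2 = 416/133.

Answer: 416/133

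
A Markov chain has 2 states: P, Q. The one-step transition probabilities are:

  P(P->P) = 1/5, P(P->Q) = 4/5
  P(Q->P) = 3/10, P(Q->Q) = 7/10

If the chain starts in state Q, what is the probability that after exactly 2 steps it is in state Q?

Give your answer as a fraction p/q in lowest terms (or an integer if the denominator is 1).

Computing P^2 by repeated multiplication:
P^1 =
  P: [1/5, 4/5]
  Q: [3/10, 7/10]
P^2 =
  P: [7/25, 18/25]
  Q: [27/100, 73/100]

(P^2)[Q -> Q] = 73/100

Answer: 73/100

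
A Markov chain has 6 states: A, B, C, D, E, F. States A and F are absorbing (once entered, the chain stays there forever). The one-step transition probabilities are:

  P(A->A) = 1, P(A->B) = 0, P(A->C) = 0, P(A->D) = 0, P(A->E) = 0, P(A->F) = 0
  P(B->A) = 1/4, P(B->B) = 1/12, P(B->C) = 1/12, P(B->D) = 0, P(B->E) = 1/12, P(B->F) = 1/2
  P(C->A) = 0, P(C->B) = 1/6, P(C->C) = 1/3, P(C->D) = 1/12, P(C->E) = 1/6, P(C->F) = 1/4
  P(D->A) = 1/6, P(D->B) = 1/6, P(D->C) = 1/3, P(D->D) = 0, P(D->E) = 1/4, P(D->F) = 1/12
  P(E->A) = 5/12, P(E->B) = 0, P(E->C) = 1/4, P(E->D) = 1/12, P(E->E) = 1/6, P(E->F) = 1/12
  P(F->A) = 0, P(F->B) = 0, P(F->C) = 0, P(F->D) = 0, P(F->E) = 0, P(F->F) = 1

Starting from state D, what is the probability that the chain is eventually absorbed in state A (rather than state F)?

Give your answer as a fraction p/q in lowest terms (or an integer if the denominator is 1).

Answer: 4184/8517

Derivation:
Let a_i = P(absorbed in A | start in state i).
Boundary conditions: a_A = 1, a_F = 0.
For each transient state i, a_i = sum_j P(i->j) * a_j:
  a_B = 1/4*a_A + 1/12*a_B + 1/12*a_C + 0*a_D + 1/12*a_E + 1/2*a_F
  a_C = 0*a_A + 1/6*a_B + 1/3*a_C + 1/12*a_D + 1/6*a_E + 1/4*a_F
  a_D = 1/6*a_A + 1/6*a_B + 1/3*a_C + 0*a_D + 1/4*a_E + 1/12*a_F
  a_E = 5/12*a_A + 0*a_B + 1/4*a_C + 1/12*a_D + 1/6*a_E + 1/12*a_F

Substituting a_A = 1 and a_F = 0, rearrange to (I - Q) a = r where r[i] = P(i -> A):
  [11/12, -1/12, 0, -1/12] . (a_B, a_C, a_D, a_E) = 1/4
  [-1/6, 2/3, -1/12, -1/6] . (a_B, a_C, a_D, a_E) = 0
  [-1/6, -1/3, 1, -1/4] . (a_B, a_C, a_D, a_E) = 1/6
  [0, -1/4, -1/12, 5/6] . (a_B, a_C, a_D, a_E) = 5/12

Solving yields:
  a_B = 3062/8517
  a_C = 2657/8517
  a_D = 4184/8517
  a_E = 322/501

Starting state is D, so the absorption probability is a_D = 4184/8517.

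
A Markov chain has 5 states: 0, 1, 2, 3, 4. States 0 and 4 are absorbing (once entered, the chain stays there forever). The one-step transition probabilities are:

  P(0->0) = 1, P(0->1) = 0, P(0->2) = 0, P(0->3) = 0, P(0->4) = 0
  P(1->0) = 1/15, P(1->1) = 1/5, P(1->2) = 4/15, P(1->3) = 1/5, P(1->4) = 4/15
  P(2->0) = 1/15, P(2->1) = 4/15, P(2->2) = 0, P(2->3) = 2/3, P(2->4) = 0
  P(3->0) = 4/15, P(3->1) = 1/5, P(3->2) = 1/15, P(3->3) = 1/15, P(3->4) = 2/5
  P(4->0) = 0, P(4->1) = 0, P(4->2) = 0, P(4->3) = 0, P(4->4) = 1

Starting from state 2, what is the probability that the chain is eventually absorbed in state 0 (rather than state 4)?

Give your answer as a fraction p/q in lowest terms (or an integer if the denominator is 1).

Answer: 773/1909

Derivation:
Let a_i = P(absorbed in 0 | start in state i).
Boundary conditions: a_0 = 1, a_4 = 0.
For each transient state i, a_i = sum_j P(i->j) * a_j:
  a_1 = 1/15*a_0 + 1/5*a_1 + 4/15*a_2 + 1/5*a_3 + 4/15*a_4
  a_2 = 1/15*a_0 + 4/15*a_1 + 0*a_2 + 2/3*a_3 + 0*a_4
  a_3 = 4/15*a_0 + 1/5*a_1 + 1/15*a_2 + 1/15*a_3 + 2/5*a_4

Substituting a_0 = 1 and a_4 = 0, rearrange to (I - Q) a = r where r[i] = P(i -> 0):
  [4/5, -4/15, -1/5] . (a_1, a_2, a_3) = 1/15
  [-4/15, 1, -2/3] . (a_1, a_2, a_3) = 1/15
  [-1/5, -1/15, 14/15] . (a_1, a_2, a_3) = 4/15

Solving yields:
  a_1 = 599/1909
  a_2 = 773/1909
  a_3 = 729/1909

Starting state is 2, so the absorption probability is a_2 = 773/1909.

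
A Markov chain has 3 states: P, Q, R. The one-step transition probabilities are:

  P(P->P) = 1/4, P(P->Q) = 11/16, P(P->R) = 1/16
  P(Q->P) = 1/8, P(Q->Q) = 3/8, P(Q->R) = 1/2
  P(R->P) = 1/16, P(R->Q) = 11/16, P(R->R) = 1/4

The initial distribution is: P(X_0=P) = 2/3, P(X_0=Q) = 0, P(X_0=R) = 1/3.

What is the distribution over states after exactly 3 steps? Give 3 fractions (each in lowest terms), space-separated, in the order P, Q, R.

Propagating the distribution step by step (d_{t+1} = d_t * P):
d_0 = (P=2/3, Q=0, R=1/3)
  d_1[P] = 2/3*1/4 + 0*1/8 + 1/3*1/16 = 3/16
  d_1[Q] = 2/3*11/16 + 0*3/8 + 1/3*11/16 = 11/16
  d_1[R] = 2/3*1/16 + 0*1/2 + 1/3*1/4 = 1/8
d_1 = (P=3/16, Q=11/16, R=1/8)
  d_2[P] = 3/16*1/4 + 11/16*1/8 + 1/8*1/16 = 9/64
  d_2[Q] = 3/16*11/16 + 11/16*3/8 + 1/8*11/16 = 121/256
  d_2[R] = 3/16*1/16 + 11/16*1/2 + 1/8*1/4 = 99/256
d_2 = (P=9/64, Q=121/256, R=99/256)
  d_3[P] = 9/64*1/4 + 121/256*1/8 + 99/256*1/16 = 485/4096
  d_3[Q] = 9/64*11/16 + 121/256*3/8 + 99/256*11/16 = 2211/4096
  d_3[R] = 9/64*1/16 + 121/256*1/2 + 99/256*1/4 = 175/512
d_3 = (P=485/4096, Q=2211/4096, R=175/512)

Answer: 485/4096 2211/4096 175/512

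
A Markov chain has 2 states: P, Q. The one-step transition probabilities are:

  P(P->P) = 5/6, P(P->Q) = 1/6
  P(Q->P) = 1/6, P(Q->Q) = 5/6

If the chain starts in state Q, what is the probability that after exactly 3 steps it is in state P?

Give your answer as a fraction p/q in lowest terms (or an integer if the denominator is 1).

Computing P^3 by repeated multiplication:
P^1 =
  P: [5/6, 1/6]
  Q: [1/6, 5/6]
P^2 =
  P: [13/18, 5/18]
  Q: [5/18, 13/18]
P^3 =
  P: [35/54, 19/54]
  Q: [19/54, 35/54]

(P^3)[Q -> P] = 19/54

Answer: 19/54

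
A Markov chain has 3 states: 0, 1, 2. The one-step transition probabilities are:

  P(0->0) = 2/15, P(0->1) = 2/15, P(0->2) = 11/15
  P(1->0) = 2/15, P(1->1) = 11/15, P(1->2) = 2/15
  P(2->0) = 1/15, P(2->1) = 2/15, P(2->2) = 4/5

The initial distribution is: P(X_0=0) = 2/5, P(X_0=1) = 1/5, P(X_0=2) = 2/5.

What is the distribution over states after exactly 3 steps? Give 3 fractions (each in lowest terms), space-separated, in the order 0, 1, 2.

Propagating the distribution step by step (d_{t+1} = d_t * P):
d_0 = (0=2/5, 1=1/5, 2=2/5)
  d_1[0] = 2/5*2/15 + 1/5*2/15 + 2/5*1/15 = 8/75
  d_1[1] = 2/5*2/15 + 1/5*11/15 + 2/5*2/15 = 19/75
  d_1[2] = 2/5*11/15 + 1/5*2/15 + 2/5*4/5 = 16/25
d_1 = (0=8/75, 1=19/75, 2=16/25)
  d_2[0] = 8/75*2/15 + 19/75*2/15 + 16/25*1/15 = 34/375
  d_2[1] = 8/75*2/15 + 19/75*11/15 + 16/25*2/15 = 107/375
  d_2[2] = 8/75*11/15 + 19/75*2/15 + 16/25*4/5 = 78/125
d_2 = (0=34/375, 1=107/375, 2=78/125)
  d_3[0] = 34/375*2/15 + 107/375*2/15 + 78/125*1/15 = 172/1875
  d_3[1] = 34/375*2/15 + 107/375*11/15 + 78/125*2/15 = 571/1875
  d_3[2] = 34/375*11/15 + 107/375*2/15 + 78/125*4/5 = 1132/1875
d_3 = (0=172/1875, 1=571/1875, 2=1132/1875)

Answer: 172/1875 571/1875 1132/1875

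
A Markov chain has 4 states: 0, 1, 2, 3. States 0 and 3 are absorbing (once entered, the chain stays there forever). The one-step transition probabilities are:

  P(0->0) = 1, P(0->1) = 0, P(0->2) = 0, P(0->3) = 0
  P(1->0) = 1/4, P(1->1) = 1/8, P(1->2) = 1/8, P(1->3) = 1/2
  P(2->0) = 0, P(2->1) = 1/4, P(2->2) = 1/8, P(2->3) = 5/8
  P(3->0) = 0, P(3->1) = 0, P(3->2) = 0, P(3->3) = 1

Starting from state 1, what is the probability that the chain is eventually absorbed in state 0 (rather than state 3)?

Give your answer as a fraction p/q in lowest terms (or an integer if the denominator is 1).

Let a_i = P(absorbed in 0 | start in state i).
Boundary conditions: a_0 = 1, a_3 = 0.
For each transient state i, a_i = sum_j P(i->j) * a_j:
  a_1 = 1/4*a_0 + 1/8*a_1 + 1/8*a_2 + 1/2*a_3
  a_2 = 0*a_0 + 1/4*a_1 + 1/8*a_2 + 5/8*a_3

Substituting a_0 = 1 and a_3 = 0, rearrange to (I - Q) a = r where r[i] = P(i -> 0):
  [7/8, -1/8] . (a_1, a_2) = 1/4
  [-1/4, 7/8] . (a_1, a_2) = 0

Solving yields:
  a_1 = 14/47
  a_2 = 4/47

Starting state is 1, so the absorption probability is a_1 = 14/47.

Answer: 14/47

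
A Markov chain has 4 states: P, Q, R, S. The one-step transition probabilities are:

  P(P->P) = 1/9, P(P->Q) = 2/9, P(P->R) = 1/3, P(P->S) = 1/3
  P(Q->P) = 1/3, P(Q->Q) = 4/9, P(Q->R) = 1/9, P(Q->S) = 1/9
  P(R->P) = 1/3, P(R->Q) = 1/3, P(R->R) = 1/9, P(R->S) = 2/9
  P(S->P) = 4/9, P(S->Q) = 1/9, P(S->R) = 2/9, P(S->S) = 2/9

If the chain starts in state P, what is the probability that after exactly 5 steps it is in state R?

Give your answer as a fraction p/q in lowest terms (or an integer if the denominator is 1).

Computing P^5 by repeated multiplication:
P^1 =
  P: [1/9, 2/9, 1/3, 1/3]
  Q: [1/3, 4/9, 1/9, 1/9]
  R: [1/3, 1/3, 1/9, 2/9]
  S: [4/9, 1/9, 2/9, 2/9]
P^2 =
  P: [28/81, 22/81, 14/81, 17/81]
  Q: [22/81, 26/81, 16/81, 17/81]
  R: [23/81, 23/81, 17/81, 2/9]
  S: [7/27, 20/81, 19/81, 7/27]
P^3 =
  P: [68/243, 203/729, 154/729, 56/243]
  Q: [8/27, 71/243, 142/729, 158/729]
  R: [215/729, 23/81, 145/729, 2/9]
  S: [74/243, 200/729, 16/81, 163/729]
P^4 =
  P: [649/2187, 1850/6561, 145/729, 1459/6561]
  Q: [1913/6561, 1868/6561, 1319/6561, 487/2187]
  R: [1919/6561, 1855/6561, 1321/6561, 1466/6561]
  S: [1906/6561, 613/2187, 1336/6561, 1480/6561]
P^5 =
  P: [17248/59049, 1852/6561, 11914/59049, 13219/59049]
  Q: [17318/59049, 5572/19683, 11848/59049, 1463/6561]
  R: [17311/59049, 16687/59049, 3955/19683, 13186/59049]
  S: [17351/59049, 5552/19683, 439/2187, 13189/59049]

(P^5)[P -> R] = 11914/59049

Answer: 11914/59049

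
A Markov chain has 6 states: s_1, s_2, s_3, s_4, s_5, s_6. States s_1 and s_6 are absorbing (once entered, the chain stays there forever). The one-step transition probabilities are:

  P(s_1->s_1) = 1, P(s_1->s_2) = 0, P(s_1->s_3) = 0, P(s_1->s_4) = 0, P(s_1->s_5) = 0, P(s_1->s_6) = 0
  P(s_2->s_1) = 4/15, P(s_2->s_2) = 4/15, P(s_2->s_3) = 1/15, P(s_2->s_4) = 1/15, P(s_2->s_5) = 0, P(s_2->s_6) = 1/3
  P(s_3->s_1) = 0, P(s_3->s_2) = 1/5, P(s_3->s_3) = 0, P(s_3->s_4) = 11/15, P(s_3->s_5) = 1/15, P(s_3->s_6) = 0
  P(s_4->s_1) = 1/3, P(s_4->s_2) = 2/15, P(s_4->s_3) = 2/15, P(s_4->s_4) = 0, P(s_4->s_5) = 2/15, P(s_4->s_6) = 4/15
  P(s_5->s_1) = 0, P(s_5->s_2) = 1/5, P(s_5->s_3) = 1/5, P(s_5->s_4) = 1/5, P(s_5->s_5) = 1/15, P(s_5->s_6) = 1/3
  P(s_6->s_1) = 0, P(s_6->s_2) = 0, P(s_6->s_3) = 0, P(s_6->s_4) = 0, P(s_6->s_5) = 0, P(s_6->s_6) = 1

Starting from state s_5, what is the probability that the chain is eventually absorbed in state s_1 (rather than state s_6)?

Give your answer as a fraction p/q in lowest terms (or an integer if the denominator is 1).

Answer: 348/1139

Derivation:
Let a_i = P(absorbed in s_1 | start in state i).
Boundary conditions: a_s_1 = 1, a_s_6 = 0.
For each transient state i, a_i = sum_j P(i->j) * a_j:
  a_s_2 = 4/15*a_s_1 + 4/15*a_s_2 + 1/15*a_s_3 + 1/15*a_s_4 + 0*a_s_5 + 1/3*a_s_6
  a_s_3 = 0*a_s_1 + 1/5*a_s_2 + 0*a_s_3 + 11/15*a_s_4 + 1/15*a_s_5 + 0*a_s_6
  a_s_4 = 1/3*a_s_1 + 2/15*a_s_2 + 2/15*a_s_3 + 0*a_s_4 + 2/15*a_s_5 + 4/15*a_s_6
  a_s_5 = 0*a_s_1 + 1/5*a_s_2 + 1/5*a_s_3 + 1/5*a_s_4 + 1/15*a_s_5 + 1/3*a_s_6

Substituting a_s_1 = 1 and a_s_6 = 0, rearrange to (I - Q) a = r where r[i] = P(i -> s_1):
  [11/15, -1/15, -1/15, 0] . (a_s_2, a_s_3, a_s_4, a_s_5) = 4/15
  [-1/5, 1, -11/15, -1/15] . (a_s_2, a_s_3, a_s_4, a_s_5) = 0
  [-2/15, -2/15, 1, -2/15] . (a_s_2, a_s_3, a_s_4, a_s_5) = 1/3
  [-1/5, -1/5, -1/5, 14/15] . (a_s_2, a_s_3, a_s_4, a_s_5) = 0

Solving yields:
  a_s_2 = 515/1139
  a_s_3 = 542/1139
  a_s_4 = 567/1139
  a_s_5 = 348/1139

Starting state is s_5, so the absorption probability is a_s_5 = 348/1139.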